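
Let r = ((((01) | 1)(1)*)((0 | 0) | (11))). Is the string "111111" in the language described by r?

yes

Split as 1111·11: (((01)|1)(1)*) matches 1111 and ((0|0)|(11)) matches 11.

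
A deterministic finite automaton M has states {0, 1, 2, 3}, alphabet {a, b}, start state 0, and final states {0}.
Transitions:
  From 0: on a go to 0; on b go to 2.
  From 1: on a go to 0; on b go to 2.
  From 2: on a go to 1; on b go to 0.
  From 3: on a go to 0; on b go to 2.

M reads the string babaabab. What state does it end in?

0 --b--> 2
2 --a--> 1
1 --b--> 2
2 --a--> 1
1 --a--> 0
0 --b--> 2
2 --a--> 1
1 --b--> 2

2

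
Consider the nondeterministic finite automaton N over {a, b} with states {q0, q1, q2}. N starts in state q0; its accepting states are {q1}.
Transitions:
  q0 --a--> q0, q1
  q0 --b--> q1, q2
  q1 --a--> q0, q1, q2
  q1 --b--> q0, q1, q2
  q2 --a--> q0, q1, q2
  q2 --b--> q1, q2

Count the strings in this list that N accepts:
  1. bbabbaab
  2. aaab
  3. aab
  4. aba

4

bbabbaab: accepted
aaab: accepted
aab: accepted
aba: accepted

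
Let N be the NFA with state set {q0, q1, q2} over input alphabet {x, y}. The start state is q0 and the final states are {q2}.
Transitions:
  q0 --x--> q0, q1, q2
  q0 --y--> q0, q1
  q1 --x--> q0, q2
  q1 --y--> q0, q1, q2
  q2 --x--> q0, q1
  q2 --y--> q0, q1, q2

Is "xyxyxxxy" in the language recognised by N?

Start: {q0}
read x: {q0, q1, q2}
read y: {q0, q1, q2}
read x: {q0, q1, q2}
read y: {q0, q1, q2}
read x: {q0, q1, q2}
read x: {q0, q1, q2}
read x: {q0, q1, q2}
read y: {q0, q1, q2}
Reachable ∩ accepting = {q2} — nonempty.

accepted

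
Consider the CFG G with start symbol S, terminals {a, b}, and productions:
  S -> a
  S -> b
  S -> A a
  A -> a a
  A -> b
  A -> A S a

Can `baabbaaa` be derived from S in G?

no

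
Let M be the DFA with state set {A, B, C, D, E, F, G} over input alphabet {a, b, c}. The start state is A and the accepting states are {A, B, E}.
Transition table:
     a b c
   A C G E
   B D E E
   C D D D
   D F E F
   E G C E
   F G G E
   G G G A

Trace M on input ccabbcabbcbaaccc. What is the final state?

E

A --c--> E
E --c--> E
E --a--> G
G --b--> G
G --b--> G
G --c--> A
A --a--> C
C --b--> D
D --b--> E
E --c--> E
E --b--> C
C --a--> D
D --a--> F
F --c--> E
E --c--> E
E --c--> E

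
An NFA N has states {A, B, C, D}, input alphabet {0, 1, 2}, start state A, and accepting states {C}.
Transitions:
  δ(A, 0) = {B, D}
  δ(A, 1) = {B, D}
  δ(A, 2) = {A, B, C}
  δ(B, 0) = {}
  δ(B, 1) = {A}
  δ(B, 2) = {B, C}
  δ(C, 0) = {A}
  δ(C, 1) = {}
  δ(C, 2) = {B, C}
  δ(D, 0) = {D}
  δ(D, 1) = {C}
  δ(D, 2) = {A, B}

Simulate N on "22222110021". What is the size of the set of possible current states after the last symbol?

Start: {A}
read 2: {A, B, C}
read 2: {A, B, C}
read 2: {A, B, C}
read 2: {A, B, C}
read 2: {A, B, C}
read 1: {A, B, D}
read 1: {A, B, C, D}
read 0: {A, B, D}
read 0: {B, D}
read 2: {A, B, C}
read 1: {A, B, D}
Final reachable set {A, B, D} has 3 states.

3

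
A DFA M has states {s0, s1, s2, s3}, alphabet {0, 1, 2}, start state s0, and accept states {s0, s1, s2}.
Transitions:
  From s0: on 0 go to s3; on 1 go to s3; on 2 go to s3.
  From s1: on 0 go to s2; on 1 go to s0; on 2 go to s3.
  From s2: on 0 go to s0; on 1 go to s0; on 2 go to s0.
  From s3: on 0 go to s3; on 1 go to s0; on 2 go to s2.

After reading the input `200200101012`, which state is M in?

s3

s0 --2--> s3
s3 --0--> s3
s3 --0--> s3
s3 --2--> s2
s2 --0--> s0
s0 --0--> s3
s3 --1--> s0
s0 --0--> s3
s3 --1--> s0
s0 --0--> s3
s3 --1--> s0
s0 --2--> s3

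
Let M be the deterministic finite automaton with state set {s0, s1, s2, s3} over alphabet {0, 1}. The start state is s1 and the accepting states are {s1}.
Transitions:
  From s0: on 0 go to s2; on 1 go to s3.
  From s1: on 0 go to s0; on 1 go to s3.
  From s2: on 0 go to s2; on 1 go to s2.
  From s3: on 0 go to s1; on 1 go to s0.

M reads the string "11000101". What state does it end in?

s1 --1--> s3
s3 --1--> s0
s0 --0--> s2
s2 --0--> s2
s2 --0--> s2
s2 --1--> s2
s2 --0--> s2
s2 --1--> s2

s2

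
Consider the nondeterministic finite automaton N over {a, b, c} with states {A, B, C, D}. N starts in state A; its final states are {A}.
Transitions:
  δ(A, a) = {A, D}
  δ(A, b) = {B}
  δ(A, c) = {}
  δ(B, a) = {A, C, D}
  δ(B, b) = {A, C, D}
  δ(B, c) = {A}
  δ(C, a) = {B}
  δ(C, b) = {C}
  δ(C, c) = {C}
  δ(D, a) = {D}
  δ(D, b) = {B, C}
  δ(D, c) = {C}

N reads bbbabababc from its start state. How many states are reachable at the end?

2

Start: {A}
read b: {B}
read b: {A, C, D}
read b: {B, C}
read a: {A, B, C, D}
read b: {A, B, C, D}
read a: {A, B, C, D}
read b: {A, B, C, D}
read a: {A, B, C, D}
read b: {A, B, C, D}
read c: {A, C}
Final reachable set {A, C} has 2 states.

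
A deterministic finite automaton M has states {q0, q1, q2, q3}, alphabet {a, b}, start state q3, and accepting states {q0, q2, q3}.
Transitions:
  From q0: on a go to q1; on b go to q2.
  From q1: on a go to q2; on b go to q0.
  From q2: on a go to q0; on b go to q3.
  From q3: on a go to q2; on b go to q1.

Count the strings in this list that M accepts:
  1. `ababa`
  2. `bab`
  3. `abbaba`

3

`ababa`: accepted
`bab`: accepted
`abbaba`: accepted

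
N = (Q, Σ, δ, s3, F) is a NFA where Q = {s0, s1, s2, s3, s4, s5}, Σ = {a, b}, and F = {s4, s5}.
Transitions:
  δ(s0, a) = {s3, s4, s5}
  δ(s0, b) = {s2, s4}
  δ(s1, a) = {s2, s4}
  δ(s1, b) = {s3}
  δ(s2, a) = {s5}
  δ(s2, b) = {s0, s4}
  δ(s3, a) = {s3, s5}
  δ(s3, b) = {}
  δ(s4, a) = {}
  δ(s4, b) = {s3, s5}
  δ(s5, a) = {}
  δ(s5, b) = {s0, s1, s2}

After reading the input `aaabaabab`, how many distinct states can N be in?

6

Start: {s3}
read a: {s3, s5}
read a: {s3, s5}
read a: {s3, s5}
read b: {s0, s1, s2}
read a: {s2, s3, s4, s5}
read a: {s3, s5}
read b: {s0, s1, s2}
read a: {s2, s3, s4, s5}
read b: {s0, s1, s2, s3, s4, s5}
Final reachable set {s0, s1, s2, s3, s4, s5} has 6 states.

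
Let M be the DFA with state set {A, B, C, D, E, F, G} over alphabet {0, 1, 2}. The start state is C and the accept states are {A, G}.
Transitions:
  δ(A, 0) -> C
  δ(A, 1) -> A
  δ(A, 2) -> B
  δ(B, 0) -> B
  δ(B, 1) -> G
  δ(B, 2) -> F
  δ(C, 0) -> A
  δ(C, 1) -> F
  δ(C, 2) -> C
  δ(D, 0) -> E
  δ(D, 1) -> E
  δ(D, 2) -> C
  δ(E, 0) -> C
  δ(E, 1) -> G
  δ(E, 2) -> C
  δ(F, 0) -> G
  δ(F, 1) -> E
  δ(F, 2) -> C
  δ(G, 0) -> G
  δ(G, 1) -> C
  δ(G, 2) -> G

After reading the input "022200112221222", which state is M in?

C

C --0--> A
A --2--> B
B --2--> F
F --2--> C
C --0--> A
A --0--> C
C --1--> F
F --1--> E
E --2--> C
C --2--> C
C --2--> C
C --1--> F
F --2--> C
C --2--> C
C --2--> C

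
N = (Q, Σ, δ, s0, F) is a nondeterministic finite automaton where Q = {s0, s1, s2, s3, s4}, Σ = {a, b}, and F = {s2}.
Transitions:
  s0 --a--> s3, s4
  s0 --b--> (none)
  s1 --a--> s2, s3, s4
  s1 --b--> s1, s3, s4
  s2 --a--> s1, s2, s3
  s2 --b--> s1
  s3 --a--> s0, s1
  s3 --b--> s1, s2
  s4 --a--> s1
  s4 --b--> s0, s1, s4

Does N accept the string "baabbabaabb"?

rejected

Start: {s0}
read b: {}
The reachable set is empty and stays empty for the remaining 10 symbols.
Reachable ∩ accepting = {} — empty.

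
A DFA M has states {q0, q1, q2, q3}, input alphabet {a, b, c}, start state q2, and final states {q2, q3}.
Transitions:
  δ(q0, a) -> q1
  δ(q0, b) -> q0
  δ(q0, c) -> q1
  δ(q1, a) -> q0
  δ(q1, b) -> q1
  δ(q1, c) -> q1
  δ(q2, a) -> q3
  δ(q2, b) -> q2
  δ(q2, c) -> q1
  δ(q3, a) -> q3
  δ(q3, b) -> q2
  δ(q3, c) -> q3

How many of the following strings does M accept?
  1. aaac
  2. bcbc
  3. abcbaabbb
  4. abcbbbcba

1

aaac: accepted
bcbc: rejected
abcbaabbb: rejected
abcbbbcba: rejected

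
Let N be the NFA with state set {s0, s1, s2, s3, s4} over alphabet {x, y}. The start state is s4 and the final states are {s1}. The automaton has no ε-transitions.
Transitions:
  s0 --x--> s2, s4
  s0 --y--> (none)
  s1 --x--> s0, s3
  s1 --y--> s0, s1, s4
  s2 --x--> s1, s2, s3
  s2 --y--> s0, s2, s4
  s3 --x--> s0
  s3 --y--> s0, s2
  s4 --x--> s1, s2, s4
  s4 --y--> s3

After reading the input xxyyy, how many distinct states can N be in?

5

Start: {s4}
read x: {s1, s2, s4}
read x: {s0, s1, s2, s3, s4}
read y: {s0, s1, s2, s3, s4}
read y: {s0, s1, s2, s3, s4}
read y: {s0, s1, s2, s3, s4}
Final reachable set {s0, s1, s2, s3, s4} has 5 states.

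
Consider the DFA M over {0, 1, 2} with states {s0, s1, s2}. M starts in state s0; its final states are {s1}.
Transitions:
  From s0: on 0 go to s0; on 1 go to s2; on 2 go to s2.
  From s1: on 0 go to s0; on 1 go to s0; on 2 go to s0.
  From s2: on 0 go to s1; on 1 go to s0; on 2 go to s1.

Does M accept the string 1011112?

accepted

s0 --1--> s2
s2 --0--> s1
s1 --1--> s0
s0 --1--> s2
s2 --1--> s0
s0 --1--> s2
s2 --2--> s1
End in state s1, which is an accepting state.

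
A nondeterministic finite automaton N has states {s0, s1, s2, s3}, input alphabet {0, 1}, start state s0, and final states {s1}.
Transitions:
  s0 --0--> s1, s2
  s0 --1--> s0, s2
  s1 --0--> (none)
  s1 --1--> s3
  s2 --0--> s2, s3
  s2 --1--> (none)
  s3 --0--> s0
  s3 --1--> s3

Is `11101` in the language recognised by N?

Start: {s0}
read 1: {s0, s2}
read 1: {s0, s2}
read 1: {s0, s2}
read 0: {s1, s2, s3}
read 1: {s3}
Reachable ∩ accepting = {} — empty.

rejected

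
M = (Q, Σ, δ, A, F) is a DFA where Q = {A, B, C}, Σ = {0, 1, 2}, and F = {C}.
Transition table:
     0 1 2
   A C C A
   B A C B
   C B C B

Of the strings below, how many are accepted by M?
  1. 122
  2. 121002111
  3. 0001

2

122: rejected
121002111: accepted
0001: accepted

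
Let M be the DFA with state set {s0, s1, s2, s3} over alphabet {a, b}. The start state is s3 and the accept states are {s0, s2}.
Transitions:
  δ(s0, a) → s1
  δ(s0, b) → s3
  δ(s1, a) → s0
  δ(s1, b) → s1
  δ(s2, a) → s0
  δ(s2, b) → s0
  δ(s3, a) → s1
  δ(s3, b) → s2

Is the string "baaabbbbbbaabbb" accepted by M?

accepted

s3 --b--> s2
s2 --a--> s0
s0 --a--> s1
s1 --a--> s0
s0 --b--> s3
s3 --b--> s2
s2 --b--> s0
s0 --b--> s3
s3 --b--> s2
s2 --b--> s0
s0 --a--> s1
s1 --a--> s0
s0 --b--> s3
s3 --b--> s2
s2 --b--> s0
End in state s0, which is an accepting state.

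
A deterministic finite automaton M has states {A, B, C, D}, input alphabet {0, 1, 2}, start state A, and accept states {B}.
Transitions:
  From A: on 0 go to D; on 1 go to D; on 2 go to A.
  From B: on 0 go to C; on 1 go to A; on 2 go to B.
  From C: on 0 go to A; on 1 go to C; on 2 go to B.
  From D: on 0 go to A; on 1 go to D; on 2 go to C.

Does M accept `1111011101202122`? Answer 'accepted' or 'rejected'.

A --1--> D
D --1--> D
D --1--> D
D --1--> D
D --0--> A
A --1--> D
D --1--> D
D --1--> D
D --0--> A
A --1--> D
D --2--> C
C --0--> A
A --2--> A
A --1--> D
D --2--> C
C --2--> B
End in state B, which is an accepting state.

accepted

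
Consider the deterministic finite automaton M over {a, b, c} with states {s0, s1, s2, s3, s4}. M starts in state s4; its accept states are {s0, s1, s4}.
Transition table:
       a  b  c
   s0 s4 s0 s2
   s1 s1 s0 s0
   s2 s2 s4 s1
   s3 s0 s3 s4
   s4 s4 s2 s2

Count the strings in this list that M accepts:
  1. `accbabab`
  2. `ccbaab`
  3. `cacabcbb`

1

`accbabab`: accepted
`ccbaab`: rejected
`cacabcbb`: rejected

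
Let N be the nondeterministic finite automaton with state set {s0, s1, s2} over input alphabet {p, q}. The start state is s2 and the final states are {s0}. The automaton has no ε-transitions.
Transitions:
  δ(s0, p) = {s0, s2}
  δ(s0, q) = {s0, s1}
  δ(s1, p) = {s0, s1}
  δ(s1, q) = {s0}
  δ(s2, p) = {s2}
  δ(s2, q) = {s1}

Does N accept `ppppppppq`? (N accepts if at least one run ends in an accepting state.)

Start: {s2}
read p: {s2}
read p: {s2}
read p: {s2}
read p: {s2}
read p: {s2}
read p: {s2}
read p: {s2}
read p: {s2}
read q: {s1}
Reachable ∩ accepting = {} — empty.

rejected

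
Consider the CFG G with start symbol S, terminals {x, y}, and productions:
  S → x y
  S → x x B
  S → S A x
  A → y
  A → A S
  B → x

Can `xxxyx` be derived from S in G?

S ⇒ SAx ⇒ xxBAx ⇒ xxxAx ⇒ xxxyx

yes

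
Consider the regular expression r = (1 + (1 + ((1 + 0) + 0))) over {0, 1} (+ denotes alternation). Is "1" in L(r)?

yes

The left alternative 1 matches 1.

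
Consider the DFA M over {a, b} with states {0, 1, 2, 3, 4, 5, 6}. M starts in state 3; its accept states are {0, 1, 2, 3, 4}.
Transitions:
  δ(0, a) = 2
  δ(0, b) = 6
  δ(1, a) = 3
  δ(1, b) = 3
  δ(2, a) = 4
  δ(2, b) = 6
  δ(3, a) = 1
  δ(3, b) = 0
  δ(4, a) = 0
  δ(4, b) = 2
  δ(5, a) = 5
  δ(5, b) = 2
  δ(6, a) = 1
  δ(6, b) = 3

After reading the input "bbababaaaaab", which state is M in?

3 --b--> 0
0 --b--> 6
6 --a--> 1
1 --b--> 3
3 --a--> 1
1 --b--> 3
3 --a--> 1
1 --a--> 3
3 --a--> 1
1 --a--> 3
3 --a--> 1
1 --b--> 3

3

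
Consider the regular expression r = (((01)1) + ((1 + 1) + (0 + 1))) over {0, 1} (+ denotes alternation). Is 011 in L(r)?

yes

The left alternative ((01)1) matches 011.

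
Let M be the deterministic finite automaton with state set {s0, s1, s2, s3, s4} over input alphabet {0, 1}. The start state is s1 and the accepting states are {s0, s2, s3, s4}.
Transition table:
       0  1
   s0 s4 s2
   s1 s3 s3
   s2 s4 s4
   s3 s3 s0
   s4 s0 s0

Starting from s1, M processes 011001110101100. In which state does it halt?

s0

s1 --0--> s3
s3 --1--> s0
s0 --1--> s2
s2 --0--> s4
s4 --0--> s0
s0 --1--> s2
s2 --1--> s4
s4 --1--> s0
s0 --0--> s4
s4 --1--> s0
s0 --0--> s4
s4 --1--> s0
s0 --1--> s2
s2 --0--> s4
s4 --0--> s0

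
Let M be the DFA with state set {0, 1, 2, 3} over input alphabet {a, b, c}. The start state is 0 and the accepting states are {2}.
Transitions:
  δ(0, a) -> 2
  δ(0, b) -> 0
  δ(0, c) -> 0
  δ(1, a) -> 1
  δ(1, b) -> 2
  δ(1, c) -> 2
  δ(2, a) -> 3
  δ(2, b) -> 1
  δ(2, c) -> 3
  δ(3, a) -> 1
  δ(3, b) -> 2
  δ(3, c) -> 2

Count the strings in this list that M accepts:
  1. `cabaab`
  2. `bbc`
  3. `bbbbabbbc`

2

`cabaab`: accepted
`bbc`: rejected
`bbbbabbbc`: accepted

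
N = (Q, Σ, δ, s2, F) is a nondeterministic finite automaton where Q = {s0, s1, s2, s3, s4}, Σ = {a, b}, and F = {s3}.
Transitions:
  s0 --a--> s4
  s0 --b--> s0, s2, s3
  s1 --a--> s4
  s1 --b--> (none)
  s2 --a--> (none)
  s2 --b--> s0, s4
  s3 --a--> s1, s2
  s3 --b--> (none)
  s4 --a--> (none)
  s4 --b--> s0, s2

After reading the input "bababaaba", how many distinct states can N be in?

Start: {s2}
read b: {s0, s4}
read a: {s4}
read b: {s0, s2}
read a: {s4}
read b: {s0, s2}
read a: {s4}
read a: {}
The reachable set is empty and stays empty for the remaining 2 symbols.
Final reachable set {} has 0 states.

0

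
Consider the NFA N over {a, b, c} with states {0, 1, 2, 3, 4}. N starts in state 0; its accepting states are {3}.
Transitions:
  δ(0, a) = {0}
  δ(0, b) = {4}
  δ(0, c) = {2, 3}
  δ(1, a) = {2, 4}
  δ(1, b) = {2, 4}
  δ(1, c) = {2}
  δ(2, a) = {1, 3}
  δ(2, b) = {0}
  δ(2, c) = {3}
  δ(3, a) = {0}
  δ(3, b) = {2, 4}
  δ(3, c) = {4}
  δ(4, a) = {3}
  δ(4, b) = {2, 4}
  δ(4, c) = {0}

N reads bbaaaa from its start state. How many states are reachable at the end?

3

Start: {0}
read b: {4}
read b: {2, 4}
read a: {1, 3}
read a: {0, 2, 4}
read a: {0, 1, 3}
read a: {0, 2, 4}
Final reachable set {0, 2, 4} has 3 states.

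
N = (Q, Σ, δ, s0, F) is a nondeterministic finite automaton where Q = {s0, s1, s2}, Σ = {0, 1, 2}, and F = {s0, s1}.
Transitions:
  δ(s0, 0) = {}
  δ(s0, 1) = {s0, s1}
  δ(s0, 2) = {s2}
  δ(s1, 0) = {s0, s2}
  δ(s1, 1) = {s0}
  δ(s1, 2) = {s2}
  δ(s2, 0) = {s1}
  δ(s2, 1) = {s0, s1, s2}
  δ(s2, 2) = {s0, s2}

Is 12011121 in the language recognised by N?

accepted

Start: {s0}
read 1: {s0, s1}
read 2: {s2}
read 0: {s1}
read 1: {s0}
read 1: {s0, s1}
read 1: {s0, s1}
read 2: {s2}
read 1: {s0, s1, s2}
Reachable ∩ accepting = {s0, s1} — nonempty.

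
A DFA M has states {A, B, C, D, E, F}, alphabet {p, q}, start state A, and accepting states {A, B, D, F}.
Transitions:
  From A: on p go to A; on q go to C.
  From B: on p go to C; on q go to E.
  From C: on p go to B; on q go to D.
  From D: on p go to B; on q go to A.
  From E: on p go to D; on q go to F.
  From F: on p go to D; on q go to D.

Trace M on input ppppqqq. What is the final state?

A --p--> A
A --p--> A
A --p--> A
A --p--> A
A --q--> C
C --q--> D
D --q--> A

A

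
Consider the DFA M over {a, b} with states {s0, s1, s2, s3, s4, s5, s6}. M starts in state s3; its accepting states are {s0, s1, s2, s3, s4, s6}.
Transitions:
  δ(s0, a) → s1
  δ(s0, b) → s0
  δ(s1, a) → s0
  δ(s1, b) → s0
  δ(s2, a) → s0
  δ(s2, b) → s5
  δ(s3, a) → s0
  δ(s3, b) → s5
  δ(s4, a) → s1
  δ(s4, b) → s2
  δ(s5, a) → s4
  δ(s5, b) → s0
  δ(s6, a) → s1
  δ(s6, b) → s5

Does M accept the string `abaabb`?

s3 --a--> s0
s0 --b--> s0
s0 --a--> s1
s1 --a--> s0
s0 --b--> s0
s0 --b--> s0
End in state s0, which is an accepting state.

accepted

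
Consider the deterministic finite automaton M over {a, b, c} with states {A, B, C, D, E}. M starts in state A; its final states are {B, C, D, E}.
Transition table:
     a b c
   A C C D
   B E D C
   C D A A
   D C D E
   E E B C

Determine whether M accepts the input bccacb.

A --b--> C
C --c--> A
A --c--> D
D --a--> C
C --c--> A
A --b--> C
End in state C, which is an accepting state.

accepted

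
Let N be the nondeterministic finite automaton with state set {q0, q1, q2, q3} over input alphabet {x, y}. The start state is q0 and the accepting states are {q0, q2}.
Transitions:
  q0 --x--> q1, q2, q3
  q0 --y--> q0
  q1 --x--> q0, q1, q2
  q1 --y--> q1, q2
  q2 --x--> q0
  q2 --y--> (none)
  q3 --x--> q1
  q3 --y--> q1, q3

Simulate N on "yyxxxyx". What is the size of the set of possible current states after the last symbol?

4

Start: {q0}
read y: {q0}
read y: {q0}
read x: {q1, q2, q3}
read x: {q0, q1, q2}
read x: {q0, q1, q2, q3}
read y: {q0, q1, q2, q3}
read x: {q0, q1, q2, q3}
Final reachable set {q0, q1, q2, q3} has 4 states.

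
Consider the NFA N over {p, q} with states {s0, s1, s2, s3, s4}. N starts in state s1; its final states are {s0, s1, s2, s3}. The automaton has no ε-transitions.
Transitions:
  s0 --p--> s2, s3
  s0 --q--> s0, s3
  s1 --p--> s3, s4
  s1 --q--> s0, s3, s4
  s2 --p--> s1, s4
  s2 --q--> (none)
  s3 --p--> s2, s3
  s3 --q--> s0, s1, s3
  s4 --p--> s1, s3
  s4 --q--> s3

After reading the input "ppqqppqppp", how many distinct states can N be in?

4

Start: {s1}
read p: {s3, s4}
read p: {s1, s2, s3}
read q: {s0, s1, s3, s4}
read q: {s0, s1, s3, s4}
read p: {s1, s2, s3, s4}
read p: {s1, s2, s3, s4}
read q: {s0, s1, s3, s4}
read p: {s1, s2, s3, s4}
read p: {s1, s2, s3, s4}
read p: {s1, s2, s3, s4}
Final reachable set {s1, s2, s3, s4} has 4 states.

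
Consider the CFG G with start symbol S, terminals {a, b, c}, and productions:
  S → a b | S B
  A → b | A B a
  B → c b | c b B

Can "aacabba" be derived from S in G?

no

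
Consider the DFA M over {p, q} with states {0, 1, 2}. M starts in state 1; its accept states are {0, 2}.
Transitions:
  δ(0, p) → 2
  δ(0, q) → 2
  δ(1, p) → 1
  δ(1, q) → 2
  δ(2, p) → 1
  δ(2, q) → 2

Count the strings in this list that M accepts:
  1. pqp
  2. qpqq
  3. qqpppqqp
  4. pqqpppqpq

pqp: rejected
qpqq: accepted
qqpppqqp: rejected
pqqpppqpq: accepted

2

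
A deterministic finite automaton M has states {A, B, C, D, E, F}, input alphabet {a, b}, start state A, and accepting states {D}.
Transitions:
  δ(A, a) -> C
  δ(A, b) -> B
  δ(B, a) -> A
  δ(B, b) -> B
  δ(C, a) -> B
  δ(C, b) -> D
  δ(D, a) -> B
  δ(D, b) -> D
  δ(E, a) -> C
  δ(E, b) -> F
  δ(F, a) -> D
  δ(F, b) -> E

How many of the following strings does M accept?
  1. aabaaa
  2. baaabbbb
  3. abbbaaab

aabaaa: rejected
baaabbbb: rejected
abbbaaab: accepted

1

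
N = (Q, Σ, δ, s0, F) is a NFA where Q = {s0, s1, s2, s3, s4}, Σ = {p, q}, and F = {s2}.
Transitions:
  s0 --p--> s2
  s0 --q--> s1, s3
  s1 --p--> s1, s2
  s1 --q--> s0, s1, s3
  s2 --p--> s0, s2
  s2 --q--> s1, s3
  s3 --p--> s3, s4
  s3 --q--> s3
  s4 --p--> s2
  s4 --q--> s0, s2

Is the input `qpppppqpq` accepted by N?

Start: {s0}
read q: {s1, s3}
read p: {s1, s2, s3, s4}
read p: {s0, s1, s2, s3, s4}
read p: {s0, s1, s2, s3, s4}
read p: {s0, s1, s2, s3, s4}
read p: {s0, s1, s2, s3, s4}
read q: {s0, s1, s2, s3}
read p: {s0, s1, s2, s3, s4}
read q: {s0, s1, s2, s3}
Reachable ∩ accepting = {s2} — nonempty.

accepted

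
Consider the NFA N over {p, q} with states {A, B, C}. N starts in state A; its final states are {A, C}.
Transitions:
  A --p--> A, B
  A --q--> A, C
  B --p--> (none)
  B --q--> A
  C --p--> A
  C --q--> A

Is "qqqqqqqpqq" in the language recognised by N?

Start: {A}
read q: {A, C}
read q: {A, C}
read q: {A, C}
read q: {A, C}
read q: {A, C}
read q: {A, C}
read q: {A, C}
read p: {A, B}
read q: {A, C}
read q: {A, C}
Reachable ∩ accepting = {A, C} — nonempty.

accepted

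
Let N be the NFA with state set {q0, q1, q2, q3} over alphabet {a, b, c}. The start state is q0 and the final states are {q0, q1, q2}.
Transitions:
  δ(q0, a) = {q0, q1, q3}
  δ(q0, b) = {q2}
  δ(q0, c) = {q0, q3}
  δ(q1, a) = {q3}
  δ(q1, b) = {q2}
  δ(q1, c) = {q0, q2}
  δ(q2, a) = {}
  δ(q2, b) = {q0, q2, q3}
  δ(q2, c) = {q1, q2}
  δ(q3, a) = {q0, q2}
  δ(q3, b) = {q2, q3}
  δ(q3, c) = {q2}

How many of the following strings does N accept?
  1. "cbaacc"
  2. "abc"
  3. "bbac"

"cbaacc": accepted
"abc": accepted
"bbac": accepted

3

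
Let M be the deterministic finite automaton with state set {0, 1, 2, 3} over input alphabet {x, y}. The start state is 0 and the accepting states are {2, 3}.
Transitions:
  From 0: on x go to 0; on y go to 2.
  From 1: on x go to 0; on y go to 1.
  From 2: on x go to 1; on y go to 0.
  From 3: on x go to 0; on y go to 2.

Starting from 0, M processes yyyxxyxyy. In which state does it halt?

0 --y--> 2
2 --y--> 0
0 --y--> 2
2 --x--> 1
1 --x--> 0
0 --y--> 2
2 --x--> 1
1 --y--> 1
1 --y--> 1

1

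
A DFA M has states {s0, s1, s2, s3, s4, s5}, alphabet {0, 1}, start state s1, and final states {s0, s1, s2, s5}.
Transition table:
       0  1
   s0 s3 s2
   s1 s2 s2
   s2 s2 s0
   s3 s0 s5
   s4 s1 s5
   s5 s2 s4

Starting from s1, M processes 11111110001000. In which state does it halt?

s1 --1--> s2
s2 --1--> s0
s0 --1--> s2
s2 --1--> s0
s0 --1--> s2
s2 --1--> s0
s0 --1--> s2
s2 --0--> s2
s2 --0--> s2
s2 --0--> s2
s2 --1--> s0
s0 --0--> s3
s3 --0--> s0
s0 --0--> s3

s3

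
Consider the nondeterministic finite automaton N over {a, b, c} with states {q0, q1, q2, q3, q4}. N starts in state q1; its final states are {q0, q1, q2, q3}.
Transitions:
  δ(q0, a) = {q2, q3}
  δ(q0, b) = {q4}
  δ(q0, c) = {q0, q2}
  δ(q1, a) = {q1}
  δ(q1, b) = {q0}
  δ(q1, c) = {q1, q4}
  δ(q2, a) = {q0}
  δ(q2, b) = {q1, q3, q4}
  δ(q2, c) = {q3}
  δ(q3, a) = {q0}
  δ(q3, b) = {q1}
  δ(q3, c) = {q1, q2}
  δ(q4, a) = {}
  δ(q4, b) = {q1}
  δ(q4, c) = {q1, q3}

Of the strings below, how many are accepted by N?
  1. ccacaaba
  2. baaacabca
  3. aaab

ccacaaba: accepted
baaacabca: accepted
aaab: accepted

3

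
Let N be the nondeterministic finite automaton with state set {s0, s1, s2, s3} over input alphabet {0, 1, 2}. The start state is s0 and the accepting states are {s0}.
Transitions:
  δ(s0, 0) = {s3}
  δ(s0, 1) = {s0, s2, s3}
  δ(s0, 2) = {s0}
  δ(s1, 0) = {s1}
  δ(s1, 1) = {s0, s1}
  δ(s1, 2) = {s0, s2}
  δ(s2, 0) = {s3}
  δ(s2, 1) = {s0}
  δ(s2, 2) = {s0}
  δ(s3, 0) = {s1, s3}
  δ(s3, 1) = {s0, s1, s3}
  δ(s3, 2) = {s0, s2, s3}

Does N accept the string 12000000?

Start: {s0}
read 1: {s0, s2, s3}
read 2: {s0, s2, s3}
read 0: {s1, s3}
read 0: {s1, s3}
read 0: {s1, s3}
read 0: {s1, s3}
read 0: {s1, s3}
read 0: {s1, s3}
Reachable ∩ accepting = {} — empty.

rejected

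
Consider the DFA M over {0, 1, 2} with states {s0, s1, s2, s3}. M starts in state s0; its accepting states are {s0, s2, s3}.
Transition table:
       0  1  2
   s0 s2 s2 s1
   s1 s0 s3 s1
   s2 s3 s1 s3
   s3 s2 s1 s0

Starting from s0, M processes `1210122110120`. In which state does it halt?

s0 --1--> s2
s2 --2--> s3
s3 --1--> s1
s1 --0--> s0
s0 --1--> s2
s2 --2--> s3
s3 --2--> s0
s0 --1--> s2
s2 --1--> s1
s1 --0--> s0
s0 --1--> s2
s2 --2--> s3
s3 --0--> s2

s2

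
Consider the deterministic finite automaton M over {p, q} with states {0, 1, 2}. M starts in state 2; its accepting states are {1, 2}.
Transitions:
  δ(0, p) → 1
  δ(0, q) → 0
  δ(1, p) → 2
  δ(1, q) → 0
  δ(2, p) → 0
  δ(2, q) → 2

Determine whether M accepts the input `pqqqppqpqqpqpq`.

rejected

2 --p--> 0
0 --q--> 0
0 --q--> 0
0 --q--> 0
0 --p--> 1
1 --p--> 2
2 --q--> 2
2 --p--> 0
0 --q--> 0
0 --q--> 0
0 --p--> 1
1 --q--> 0
0 --p--> 1
1 --q--> 0
End in state 0, which is not an accepting state.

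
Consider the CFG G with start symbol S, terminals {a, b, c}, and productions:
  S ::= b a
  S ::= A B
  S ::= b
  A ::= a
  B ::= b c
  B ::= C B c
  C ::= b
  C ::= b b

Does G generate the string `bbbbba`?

no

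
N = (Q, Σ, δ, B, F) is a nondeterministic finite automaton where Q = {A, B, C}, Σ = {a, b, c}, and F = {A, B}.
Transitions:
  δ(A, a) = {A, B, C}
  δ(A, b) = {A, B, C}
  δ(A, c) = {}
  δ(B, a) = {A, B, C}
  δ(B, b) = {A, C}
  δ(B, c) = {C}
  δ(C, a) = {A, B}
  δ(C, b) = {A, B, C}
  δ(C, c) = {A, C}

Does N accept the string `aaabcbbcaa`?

accepted

Start: {B}
read a: {A, B, C}
read a: {A, B, C}
read a: {A, B, C}
read b: {A, B, C}
read c: {A, C}
read b: {A, B, C}
read b: {A, B, C}
read c: {A, C}
read a: {A, B, C}
read a: {A, B, C}
Reachable ∩ accepting = {A, B} — nonempty.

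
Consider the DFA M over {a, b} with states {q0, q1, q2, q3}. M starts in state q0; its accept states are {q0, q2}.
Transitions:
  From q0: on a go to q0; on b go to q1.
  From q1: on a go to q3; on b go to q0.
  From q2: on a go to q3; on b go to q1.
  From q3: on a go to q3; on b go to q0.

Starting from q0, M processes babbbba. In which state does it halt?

q3

q0 --b--> q1
q1 --a--> q3
q3 --b--> q0
q0 --b--> q1
q1 --b--> q0
q0 --b--> q1
q1 --a--> q3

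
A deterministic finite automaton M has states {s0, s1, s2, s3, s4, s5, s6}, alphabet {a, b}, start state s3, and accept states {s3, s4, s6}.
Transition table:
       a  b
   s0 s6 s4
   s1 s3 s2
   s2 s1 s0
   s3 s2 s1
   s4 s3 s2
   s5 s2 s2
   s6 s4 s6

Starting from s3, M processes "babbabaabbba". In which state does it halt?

s6

s3 --b--> s1
s1 --a--> s3
s3 --b--> s1
s1 --b--> s2
s2 --a--> s1
s1 --b--> s2
s2 --a--> s1
s1 --a--> s3
s3 --b--> s1
s1 --b--> s2
s2 --b--> s0
s0 --a--> s6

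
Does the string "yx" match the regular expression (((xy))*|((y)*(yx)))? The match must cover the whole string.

yes

The right alternative ((y)*(yx)) matches yx.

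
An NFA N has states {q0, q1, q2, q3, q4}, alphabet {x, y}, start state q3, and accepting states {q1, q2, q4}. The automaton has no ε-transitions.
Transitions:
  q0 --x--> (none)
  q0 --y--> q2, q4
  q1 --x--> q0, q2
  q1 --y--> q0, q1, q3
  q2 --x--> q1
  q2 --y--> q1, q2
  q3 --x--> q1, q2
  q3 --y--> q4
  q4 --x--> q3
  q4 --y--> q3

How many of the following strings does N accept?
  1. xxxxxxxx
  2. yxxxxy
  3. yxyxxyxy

xxxxxxxx: accepted
yxxxxy: accepted
yxyxxyxy: accepted

3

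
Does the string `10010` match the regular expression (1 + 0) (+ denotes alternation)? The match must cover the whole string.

Neither 1 nor 0 matches 10010.

no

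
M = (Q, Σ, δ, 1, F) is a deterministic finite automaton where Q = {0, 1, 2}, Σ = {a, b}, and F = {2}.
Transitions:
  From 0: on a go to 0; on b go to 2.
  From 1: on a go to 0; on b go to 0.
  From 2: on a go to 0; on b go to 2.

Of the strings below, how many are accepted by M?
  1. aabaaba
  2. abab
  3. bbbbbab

2

aabaaba: rejected
abab: accepted
bbbbbab: accepted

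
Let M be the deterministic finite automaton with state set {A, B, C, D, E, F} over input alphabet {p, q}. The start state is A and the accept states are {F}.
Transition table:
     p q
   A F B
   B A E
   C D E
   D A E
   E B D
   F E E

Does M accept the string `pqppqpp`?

accepted

A --p--> F
F --q--> E
E --p--> B
B --p--> A
A --q--> B
B --p--> A
A --p--> F
End in state F, which is an accepting state.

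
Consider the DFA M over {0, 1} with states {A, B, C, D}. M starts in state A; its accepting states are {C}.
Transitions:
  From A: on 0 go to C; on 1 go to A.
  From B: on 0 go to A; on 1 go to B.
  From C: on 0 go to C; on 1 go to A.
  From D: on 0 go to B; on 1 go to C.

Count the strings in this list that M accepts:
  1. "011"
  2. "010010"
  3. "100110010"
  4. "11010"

3

"011": rejected
"010010": accepted
"100110010": accepted
"11010": accepted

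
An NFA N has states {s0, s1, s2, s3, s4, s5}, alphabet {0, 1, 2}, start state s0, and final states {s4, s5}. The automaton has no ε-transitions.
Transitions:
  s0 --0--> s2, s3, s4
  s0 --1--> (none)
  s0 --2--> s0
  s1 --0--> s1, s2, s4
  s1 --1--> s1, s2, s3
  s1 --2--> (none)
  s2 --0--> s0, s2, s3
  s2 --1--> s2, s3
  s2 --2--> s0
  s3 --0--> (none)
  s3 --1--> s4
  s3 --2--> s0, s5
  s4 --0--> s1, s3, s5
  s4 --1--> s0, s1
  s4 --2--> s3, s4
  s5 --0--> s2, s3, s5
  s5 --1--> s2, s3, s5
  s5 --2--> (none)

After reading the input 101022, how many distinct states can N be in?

Start: {s0}
read 1: {}
The reachable set is empty and stays empty for the remaining 5 symbols.
Final reachable set {} has 0 states.

0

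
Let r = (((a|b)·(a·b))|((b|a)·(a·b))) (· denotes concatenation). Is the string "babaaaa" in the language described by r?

no

Neither ((a|b)·(a·b)) nor ((b|a)·(a·b)) matches babaaaa.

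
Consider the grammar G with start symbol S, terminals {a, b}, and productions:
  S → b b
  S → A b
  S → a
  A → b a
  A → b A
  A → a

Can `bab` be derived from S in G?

yes

S ⇒ Ab ⇒ bab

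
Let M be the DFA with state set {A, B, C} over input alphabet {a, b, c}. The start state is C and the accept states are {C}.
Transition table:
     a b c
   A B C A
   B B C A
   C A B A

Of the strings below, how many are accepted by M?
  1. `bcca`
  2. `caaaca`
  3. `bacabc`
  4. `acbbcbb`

`bcca`: rejected
`caaaca`: rejected
`bacabc`: rejected
`acbbcbb`: rejected

0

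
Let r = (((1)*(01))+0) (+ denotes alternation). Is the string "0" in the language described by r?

yes

The right alternative 0 matches 0.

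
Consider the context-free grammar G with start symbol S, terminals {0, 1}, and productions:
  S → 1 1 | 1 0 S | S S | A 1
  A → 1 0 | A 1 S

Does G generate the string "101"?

S ⇒ A1 ⇒ 101

yes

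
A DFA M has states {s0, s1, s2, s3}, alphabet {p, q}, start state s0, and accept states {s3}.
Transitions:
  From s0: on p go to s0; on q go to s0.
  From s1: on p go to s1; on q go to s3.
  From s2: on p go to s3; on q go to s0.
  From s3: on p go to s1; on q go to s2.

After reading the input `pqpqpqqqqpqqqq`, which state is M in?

s0

s0 --p--> s0
s0 --q--> s0
s0 --p--> s0
s0 --q--> s0
s0 --p--> s0
s0 --q--> s0
s0 --q--> s0
s0 --q--> s0
s0 --q--> s0
s0 --p--> s0
s0 --q--> s0
s0 --q--> s0
s0 --q--> s0
s0 --q--> s0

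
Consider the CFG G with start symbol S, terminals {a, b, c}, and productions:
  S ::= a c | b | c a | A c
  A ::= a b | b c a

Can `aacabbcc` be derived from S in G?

no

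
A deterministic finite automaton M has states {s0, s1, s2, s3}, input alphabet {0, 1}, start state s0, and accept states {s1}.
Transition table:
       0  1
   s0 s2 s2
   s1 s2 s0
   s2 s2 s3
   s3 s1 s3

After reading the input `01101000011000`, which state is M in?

s2

s0 --0--> s2
s2 --1--> s3
s3 --1--> s3
s3 --0--> s1
s1 --1--> s0
s0 --0--> s2
s2 --0--> s2
s2 --0--> s2
s2 --0--> s2
s2 --1--> s3
s3 --1--> s3
s3 --0--> s1
s1 --0--> s2
s2 --0--> s2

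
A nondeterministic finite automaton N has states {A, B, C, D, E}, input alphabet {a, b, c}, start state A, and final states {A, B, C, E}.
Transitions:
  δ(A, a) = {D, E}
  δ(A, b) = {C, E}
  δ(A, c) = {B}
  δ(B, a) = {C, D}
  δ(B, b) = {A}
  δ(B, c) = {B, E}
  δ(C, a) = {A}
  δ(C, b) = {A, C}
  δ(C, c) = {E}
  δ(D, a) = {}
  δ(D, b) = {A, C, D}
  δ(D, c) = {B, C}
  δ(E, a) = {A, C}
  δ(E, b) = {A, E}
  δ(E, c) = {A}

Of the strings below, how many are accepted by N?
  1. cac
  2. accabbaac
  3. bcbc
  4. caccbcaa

cac: accepted
accabbaac: accepted
bcbc: accepted
caccbcaa: accepted

4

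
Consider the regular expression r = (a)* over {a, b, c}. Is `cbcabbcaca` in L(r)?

no

cbcabbcaca cannot be split into zero or more pieces each matching a.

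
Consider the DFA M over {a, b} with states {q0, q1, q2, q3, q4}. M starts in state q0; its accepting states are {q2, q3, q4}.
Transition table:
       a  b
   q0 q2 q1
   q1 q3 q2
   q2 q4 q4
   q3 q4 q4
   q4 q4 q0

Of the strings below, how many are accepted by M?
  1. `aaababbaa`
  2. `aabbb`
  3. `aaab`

2

`aaababbaa`: accepted
`aabbb`: accepted
`aaab`: rejected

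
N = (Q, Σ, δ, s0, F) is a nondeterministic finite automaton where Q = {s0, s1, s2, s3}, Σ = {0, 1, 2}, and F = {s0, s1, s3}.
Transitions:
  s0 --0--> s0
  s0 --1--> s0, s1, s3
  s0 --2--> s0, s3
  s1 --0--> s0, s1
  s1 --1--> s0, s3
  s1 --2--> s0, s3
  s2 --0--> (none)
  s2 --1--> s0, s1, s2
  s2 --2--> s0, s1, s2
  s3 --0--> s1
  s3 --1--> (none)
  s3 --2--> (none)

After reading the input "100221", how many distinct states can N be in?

3

Start: {s0}
read 1: {s0, s1, s3}
read 0: {s0, s1}
read 0: {s0, s1}
read 2: {s0, s3}
read 2: {s0, s3}
read 1: {s0, s1, s3}
Final reachable set {s0, s1, s3} has 3 states.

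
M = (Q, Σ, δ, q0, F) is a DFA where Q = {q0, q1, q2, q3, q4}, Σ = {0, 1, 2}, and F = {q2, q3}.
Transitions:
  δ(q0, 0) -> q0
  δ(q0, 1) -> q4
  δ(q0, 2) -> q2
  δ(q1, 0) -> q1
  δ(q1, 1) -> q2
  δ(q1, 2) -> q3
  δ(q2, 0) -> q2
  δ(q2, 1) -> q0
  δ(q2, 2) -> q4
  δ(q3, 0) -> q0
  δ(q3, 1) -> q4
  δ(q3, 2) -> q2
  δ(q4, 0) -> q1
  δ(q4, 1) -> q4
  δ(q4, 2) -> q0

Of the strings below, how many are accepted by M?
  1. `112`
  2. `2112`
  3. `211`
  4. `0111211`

0

`112`: rejected
`2112`: rejected
`211`: rejected
`0111211`: rejected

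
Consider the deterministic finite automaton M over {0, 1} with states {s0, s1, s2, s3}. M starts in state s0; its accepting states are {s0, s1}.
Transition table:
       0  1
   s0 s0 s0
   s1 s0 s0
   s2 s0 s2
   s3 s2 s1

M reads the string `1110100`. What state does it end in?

s0 --1--> s0
s0 --1--> s0
s0 --1--> s0
s0 --0--> s0
s0 --1--> s0
s0 --0--> s0
s0 --0--> s0

s0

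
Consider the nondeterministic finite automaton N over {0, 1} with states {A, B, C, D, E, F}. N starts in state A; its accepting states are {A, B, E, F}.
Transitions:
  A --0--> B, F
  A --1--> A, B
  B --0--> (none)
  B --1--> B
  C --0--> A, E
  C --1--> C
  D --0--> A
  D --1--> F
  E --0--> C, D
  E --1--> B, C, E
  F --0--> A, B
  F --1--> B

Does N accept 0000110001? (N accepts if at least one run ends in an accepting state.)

Start: {A}
read 0: {B, F}
read 0: {A, B}
read 0: {B, F}
read 0: {A, B}
read 1: {A, B}
read 1: {A, B}
read 0: {B, F}
read 0: {A, B}
read 0: {B, F}
read 1: {B}
Reachable ∩ accepting = {B} — nonempty.

accepted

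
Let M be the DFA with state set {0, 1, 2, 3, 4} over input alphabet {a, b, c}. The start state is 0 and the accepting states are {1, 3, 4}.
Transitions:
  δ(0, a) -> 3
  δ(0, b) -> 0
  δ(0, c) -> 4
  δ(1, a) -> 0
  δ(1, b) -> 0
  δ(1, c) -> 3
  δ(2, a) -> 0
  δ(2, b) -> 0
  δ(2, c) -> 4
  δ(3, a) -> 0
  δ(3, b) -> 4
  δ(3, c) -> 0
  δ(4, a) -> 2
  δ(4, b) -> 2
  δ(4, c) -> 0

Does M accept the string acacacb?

rejected

0 --a--> 3
3 --c--> 0
0 --a--> 3
3 --c--> 0
0 --a--> 3
3 --c--> 0
0 --b--> 0
End in state 0, which is not an accepting state.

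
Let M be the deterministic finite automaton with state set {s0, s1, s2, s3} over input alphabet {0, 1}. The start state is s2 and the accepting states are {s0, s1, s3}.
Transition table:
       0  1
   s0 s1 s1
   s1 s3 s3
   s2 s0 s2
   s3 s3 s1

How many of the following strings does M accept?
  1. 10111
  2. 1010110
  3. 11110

3

10111: accepted
1010110: accepted
11110: accepted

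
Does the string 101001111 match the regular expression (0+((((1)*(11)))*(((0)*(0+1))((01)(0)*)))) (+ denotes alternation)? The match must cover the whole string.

no

Neither 0 nor ((((1)*(11)))*(((0)*(0+1))((01)(0)*))) matches 101001111.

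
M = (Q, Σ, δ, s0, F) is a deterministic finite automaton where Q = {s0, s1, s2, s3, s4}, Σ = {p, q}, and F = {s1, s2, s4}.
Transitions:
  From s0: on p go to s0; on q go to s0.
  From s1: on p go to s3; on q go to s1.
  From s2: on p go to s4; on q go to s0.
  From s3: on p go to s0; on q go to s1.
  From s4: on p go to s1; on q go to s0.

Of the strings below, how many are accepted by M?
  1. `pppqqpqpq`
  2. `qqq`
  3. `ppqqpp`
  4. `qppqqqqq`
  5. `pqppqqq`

0

`pppqqpqpq`: rejected
`qqq`: rejected
`ppqqpp`: rejected
`qppqqqqq`: rejected
`pqppqqq`: rejected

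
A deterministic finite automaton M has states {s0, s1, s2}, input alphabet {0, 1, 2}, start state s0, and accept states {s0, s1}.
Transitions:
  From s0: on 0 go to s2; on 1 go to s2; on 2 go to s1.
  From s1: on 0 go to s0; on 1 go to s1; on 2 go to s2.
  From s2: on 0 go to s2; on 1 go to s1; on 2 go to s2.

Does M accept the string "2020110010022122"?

s0 --2--> s1
s1 --0--> s0
s0 --2--> s1
s1 --0--> s0
s0 --1--> s2
s2 --1--> s1
s1 --0--> s0
s0 --0--> s2
s2 --1--> s1
s1 --0--> s0
s0 --0--> s2
s2 --2--> s2
s2 --2--> s2
s2 --1--> s1
s1 --2--> s2
s2 --2--> s2
End in state s2, which is not an accepting state.

rejected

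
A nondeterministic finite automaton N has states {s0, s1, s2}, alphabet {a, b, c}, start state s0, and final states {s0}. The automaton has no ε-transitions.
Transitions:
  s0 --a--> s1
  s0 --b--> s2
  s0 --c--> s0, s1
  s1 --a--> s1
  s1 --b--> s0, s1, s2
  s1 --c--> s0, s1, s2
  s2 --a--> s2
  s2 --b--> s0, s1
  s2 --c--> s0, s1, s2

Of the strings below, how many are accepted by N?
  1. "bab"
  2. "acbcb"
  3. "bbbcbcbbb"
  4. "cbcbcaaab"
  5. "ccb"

"bab": accepted
"acbcb": accepted
"bbbcbcbbb": accepted
"cbcbcaaab": accepted
"ccb": accepted

5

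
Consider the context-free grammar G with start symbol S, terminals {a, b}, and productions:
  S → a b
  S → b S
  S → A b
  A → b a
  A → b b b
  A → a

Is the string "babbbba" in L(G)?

no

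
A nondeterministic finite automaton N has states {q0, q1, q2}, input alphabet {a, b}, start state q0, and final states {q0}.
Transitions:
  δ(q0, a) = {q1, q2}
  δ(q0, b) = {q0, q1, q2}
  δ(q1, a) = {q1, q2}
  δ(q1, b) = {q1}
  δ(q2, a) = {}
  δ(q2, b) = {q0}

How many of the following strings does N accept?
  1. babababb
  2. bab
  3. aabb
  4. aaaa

3

babababb: accepted
bab: accepted
aabb: accepted
aaaa: rejected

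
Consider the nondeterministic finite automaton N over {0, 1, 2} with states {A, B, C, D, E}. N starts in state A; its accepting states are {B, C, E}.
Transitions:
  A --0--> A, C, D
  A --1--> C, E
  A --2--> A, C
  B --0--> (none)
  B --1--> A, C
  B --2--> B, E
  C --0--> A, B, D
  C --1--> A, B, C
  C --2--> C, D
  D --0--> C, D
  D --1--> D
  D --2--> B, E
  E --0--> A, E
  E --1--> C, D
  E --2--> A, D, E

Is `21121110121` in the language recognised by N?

Start: {A}
read 2: {A, C}
read 1: {A, B, C, E}
read 1: {A, B, C, D, E}
read 2: {A, B, C, D, E}
read 1: {A, B, C, D, E}
read 1: {A, B, C, D, E}
read 1: {A, B, C, D, E}
read 0: {A, B, C, D, E}
read 1: {A, B, C, D, E}
read 2: {A, B, C, D, E}
read 1: {A, B, C, D, E}
Reachable ∩ accepting = {B, C, E} — nonempty.

accepted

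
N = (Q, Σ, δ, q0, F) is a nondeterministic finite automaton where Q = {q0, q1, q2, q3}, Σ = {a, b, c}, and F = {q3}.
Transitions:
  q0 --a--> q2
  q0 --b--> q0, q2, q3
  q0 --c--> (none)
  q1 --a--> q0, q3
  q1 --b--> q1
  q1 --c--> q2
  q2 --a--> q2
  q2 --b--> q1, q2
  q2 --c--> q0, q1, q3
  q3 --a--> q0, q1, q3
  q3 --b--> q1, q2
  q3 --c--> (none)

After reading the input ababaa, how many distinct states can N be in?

Start: {q0}
read a: {q2}
read b: {q1, q2}
read a: {q0, q2, q3}
read b: {q0, q1, q2, q3}
read a: {q0, q1, q2, q3}
read a: {q0, q1, q2, q3}
Final reachable set {q0, q1, q2, q3} has 4 states.

4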